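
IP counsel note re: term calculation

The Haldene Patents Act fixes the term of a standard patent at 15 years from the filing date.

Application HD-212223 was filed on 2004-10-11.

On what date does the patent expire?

Filing date + 15 years → 11 October 2019.

2019-10-11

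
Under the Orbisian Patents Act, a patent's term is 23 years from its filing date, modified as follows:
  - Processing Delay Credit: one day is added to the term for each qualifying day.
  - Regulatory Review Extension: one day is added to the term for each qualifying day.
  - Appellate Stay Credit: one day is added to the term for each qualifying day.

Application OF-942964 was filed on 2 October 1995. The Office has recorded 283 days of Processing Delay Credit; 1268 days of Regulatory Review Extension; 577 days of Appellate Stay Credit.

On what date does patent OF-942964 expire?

July 30, 2024

Base term: filing date + 23 years → 2 October 2018.
Processing Delay Credit: +283 days → 12 July 2019.
Regulatory Review Extension: +1268 days → 31 December 2022.
Appellate Stay Credit: +577 days → 30 July 2024.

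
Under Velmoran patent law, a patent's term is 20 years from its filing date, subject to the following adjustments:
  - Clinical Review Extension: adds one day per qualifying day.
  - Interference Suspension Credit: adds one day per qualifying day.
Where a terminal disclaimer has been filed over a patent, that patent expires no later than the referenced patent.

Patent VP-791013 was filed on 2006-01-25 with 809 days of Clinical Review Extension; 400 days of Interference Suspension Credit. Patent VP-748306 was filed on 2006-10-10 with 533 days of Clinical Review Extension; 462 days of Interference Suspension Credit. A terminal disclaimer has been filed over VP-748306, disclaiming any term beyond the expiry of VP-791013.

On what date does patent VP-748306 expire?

2029-05-18

Natural term of VP-748306:
  Base: filing + 20 years → 10 October 2026.
  Clinical Review Extension: +533 days → 26 March 2028.
  Interference Suspension Credit: +462 days → 1 July 2029.
Expiry of referenced patent VP-791013:
  Base: filing + 20 years → 25 January 2026.
  Clinical Review Extension: +809 days → 13 April 2028.
  Interference Suspension Credit: +400 days → 18 May 2029.
Terminal disclaimer: VP-748306 expires on the earlier of 1 July 2029 and 18 May 2029.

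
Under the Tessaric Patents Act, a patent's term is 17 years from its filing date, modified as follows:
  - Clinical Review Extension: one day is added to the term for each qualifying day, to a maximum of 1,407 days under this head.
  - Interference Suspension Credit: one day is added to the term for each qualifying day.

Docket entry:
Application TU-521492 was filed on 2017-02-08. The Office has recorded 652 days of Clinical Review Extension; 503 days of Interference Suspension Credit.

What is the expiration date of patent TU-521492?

2037-04-08

Base term: filing date + 17 years → 8 February 2034.
Clinical Review Extension: 652 days (within the 1407-day cap) → +652 days → 22 November 2035.
Interference Suspension Credit: +503 days → 8 April 2037.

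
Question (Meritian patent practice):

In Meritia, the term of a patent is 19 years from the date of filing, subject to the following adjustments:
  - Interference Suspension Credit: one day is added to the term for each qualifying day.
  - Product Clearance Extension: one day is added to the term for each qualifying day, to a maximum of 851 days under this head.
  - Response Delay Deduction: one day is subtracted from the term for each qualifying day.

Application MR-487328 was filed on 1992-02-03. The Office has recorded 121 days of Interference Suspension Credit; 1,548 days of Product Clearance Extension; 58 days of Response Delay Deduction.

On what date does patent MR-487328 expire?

Base term: filing date + 19 years → 3 February 2011.
Interference Suspension Credit: +121 days → 4 June 2011.
Product Clearance Extension: 1548 days claimed exceeds the 851-day cap, so +851 days → 2 October 2013.
Response Delay Deduction: −58 days → 5 August 2013.

August 5, 2013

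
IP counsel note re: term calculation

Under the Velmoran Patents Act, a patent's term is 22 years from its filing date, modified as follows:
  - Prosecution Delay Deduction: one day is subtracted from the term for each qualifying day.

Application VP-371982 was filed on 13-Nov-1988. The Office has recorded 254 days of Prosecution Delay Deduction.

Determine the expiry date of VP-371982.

Base term: filing date + 22 years → 13 November 2010.
Prosecution Delay Deduction: −254 days → 4 March 2010.

2010-03-04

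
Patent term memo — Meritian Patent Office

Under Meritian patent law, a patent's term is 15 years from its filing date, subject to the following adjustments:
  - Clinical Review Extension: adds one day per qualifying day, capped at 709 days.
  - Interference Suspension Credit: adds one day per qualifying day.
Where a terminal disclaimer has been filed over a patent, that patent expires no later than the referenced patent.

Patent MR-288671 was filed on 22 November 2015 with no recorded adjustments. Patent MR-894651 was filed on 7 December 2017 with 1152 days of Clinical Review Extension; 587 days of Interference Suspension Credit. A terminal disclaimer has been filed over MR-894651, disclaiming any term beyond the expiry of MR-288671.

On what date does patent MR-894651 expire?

Natural term of MR-894651:
  Base: filing + 15 years → 7 December 2032.
  Clinical Review Extension: 1152 days claimed exceeds the 709-day cap, so +709 days → 16 November 2034.
  Interference Suspension Credit: +587 days → 25 June 2036.
Expiry of referenced patent MR-288671:
  Base: filing + 15 years → 22 November 2030.
Terminal disclaimer: MR-894651 expires on the earlier of 25 June 2036 and 22 November 2030.

November 22, 2030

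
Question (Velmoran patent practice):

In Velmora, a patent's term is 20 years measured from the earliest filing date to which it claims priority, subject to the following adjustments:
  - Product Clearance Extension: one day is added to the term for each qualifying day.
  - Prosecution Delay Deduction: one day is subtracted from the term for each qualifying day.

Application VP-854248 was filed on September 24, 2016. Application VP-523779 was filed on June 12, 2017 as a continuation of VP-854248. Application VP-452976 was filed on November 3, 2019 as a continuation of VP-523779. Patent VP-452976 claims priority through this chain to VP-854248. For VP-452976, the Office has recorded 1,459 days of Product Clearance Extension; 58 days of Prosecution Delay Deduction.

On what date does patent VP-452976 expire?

Earliest priority filing: 24 September 2016.
Base term: 24 September 2016 + 20 years → 24 September 2036.
Product Clearance Extension: +1459 days → 22 September 2040.
Prosecution Delay Deduction: −58 days → 26 July 2040.

July 26, 2040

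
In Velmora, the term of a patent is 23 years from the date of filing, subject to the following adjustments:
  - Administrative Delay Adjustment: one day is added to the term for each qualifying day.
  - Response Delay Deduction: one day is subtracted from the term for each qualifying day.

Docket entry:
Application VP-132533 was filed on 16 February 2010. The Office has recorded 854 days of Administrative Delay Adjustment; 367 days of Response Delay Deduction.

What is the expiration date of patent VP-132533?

Base term: filing date + 23 years → 16 February 2033.
Administrative Delay Adjustment: +854 days → 20 June 2035.
Response Delay Deduction: −367 days → 18 June 2034.

June 18, 2034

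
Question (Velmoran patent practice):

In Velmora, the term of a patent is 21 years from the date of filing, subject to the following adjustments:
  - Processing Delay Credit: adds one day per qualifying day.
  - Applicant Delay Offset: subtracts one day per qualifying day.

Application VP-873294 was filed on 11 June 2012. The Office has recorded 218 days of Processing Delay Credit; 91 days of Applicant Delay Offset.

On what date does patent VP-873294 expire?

Base term: filing date + 21 years → 11 June 2033.
Processing Delay Credit: +218 days → 15 January 2034.
Applicant Delay Offset: −91 days → 16 October 2033.

2033-10-16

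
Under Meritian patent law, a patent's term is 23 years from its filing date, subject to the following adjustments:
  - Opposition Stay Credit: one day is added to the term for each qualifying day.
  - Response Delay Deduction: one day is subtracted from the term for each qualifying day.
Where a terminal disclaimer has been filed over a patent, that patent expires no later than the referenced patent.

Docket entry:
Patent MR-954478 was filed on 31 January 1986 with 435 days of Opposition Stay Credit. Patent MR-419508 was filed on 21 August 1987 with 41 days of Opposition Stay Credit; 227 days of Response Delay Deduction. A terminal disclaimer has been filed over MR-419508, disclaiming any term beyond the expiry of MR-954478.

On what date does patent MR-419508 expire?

February 16, 2010

Natural term of MR-419508:
  Base: filing + 23 years → 21 August 2010.
  Opposition Stay Credit: +41 days → 1 October 2010.
  Response Delay Deduction: −227 days → 16 February 2010.
Expiry of referenced patent MR-954478:
  Base: filing + 23 years → 31 January 2009.
  Opposition Stay Credit: +435 days → 11 April 2010.
Terminal disclaimer: MR-419508 expires on the earlier of 16 February 2010 and 11 April 2010.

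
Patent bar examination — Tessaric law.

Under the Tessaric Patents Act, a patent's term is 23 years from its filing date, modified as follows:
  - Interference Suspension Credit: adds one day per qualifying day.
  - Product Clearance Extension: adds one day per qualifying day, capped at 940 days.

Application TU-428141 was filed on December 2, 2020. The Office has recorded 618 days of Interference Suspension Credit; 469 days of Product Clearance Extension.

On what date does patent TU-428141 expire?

Base term: filing date + 23 years → 2 December 2043.
Interference Suspension Credit: +618 days → 11 August 2045.
Product Clearance Extension: 469 days (within the 940-day cap) → +469 days → 23 November 2046.

2046-11-23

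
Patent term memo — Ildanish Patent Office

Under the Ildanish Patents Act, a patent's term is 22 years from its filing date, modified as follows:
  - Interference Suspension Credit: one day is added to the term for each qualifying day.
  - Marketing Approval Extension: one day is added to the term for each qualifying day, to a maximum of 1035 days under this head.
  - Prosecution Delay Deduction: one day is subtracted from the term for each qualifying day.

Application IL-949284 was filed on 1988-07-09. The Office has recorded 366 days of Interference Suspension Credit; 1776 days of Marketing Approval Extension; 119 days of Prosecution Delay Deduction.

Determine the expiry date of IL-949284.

2014-01-11

Base term: filing date + 22 years → 9 July 2010.
Interference Suspension Credit: +366 days → 10 July 2011.
Marketing Approval Extension: 1776 days claimed exceeds the 1035-day cap, so +1035 days → 10 May 2014.
Prosecution Delay Deduction: −119 days → 11 January 2014.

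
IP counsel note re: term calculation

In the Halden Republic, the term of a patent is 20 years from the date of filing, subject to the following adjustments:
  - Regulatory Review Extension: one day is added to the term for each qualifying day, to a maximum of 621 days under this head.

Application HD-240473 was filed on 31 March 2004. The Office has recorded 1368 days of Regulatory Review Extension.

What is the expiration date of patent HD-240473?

Base term: filing date + 20 years → 31 March 2024.
Regulatory Review Extension: 1368 days claimed exceeds the 621-day cap, so +621 days → 12 December 2025.

December 12, 2025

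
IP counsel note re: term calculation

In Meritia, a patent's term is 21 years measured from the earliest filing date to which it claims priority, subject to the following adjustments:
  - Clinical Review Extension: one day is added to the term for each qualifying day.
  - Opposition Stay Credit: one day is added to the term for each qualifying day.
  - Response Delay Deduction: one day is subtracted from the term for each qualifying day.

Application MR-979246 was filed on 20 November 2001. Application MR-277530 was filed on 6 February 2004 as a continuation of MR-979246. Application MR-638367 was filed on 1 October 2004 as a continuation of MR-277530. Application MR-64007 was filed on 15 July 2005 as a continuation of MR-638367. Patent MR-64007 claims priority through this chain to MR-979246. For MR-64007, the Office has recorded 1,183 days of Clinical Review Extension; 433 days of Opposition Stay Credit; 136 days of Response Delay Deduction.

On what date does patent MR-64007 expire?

2026-12-09

Earliest priority filing: 20 November 2001.
Base term: 20 November 2001 + 21 years → 20 November 2022.
Clinical Review Extension: +1183 days → 15 February 2026.
Opposition Stay Credit: +433 days → 24 April 2027.
Response Delay Deduction: −136 days → 9 December 2026.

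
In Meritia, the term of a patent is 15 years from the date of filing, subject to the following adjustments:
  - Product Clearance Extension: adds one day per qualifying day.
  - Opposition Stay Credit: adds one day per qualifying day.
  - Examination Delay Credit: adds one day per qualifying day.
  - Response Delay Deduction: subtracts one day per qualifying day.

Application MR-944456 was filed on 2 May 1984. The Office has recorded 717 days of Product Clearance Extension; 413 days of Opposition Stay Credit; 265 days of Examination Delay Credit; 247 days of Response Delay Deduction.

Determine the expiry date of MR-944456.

Base term: filing date + 15 years → 2 May 1999.
Product Clearance Extension: +717 days → 18 April 2001.
Opposition Stay Credit: +413 days → 5 June 2002.
Examination Delay Credit: +265 days → 25 February 2003.
Response Delay Deduction: −247 days → 23 June 2002.

June 23, 2002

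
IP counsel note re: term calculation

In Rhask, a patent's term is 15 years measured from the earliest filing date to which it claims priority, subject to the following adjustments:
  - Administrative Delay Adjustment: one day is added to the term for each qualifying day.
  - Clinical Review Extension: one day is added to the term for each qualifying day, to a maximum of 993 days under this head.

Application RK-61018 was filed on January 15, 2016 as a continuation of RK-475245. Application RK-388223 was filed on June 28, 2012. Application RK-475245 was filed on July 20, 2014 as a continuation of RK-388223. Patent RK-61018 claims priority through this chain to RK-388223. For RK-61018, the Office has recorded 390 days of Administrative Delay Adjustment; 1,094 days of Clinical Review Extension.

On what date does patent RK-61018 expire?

2031-04-11

Earliest priority filing: 28 June 2012.
Base term: 28 June 2012 + 15 years → 28 June 2027.
Administrative Delay Adjustment: +390 days → 22 July 2028.
Clinical Review Extension: 1094 days claimed exceeds the 993-day cap, so +993 days → 11 April 2031.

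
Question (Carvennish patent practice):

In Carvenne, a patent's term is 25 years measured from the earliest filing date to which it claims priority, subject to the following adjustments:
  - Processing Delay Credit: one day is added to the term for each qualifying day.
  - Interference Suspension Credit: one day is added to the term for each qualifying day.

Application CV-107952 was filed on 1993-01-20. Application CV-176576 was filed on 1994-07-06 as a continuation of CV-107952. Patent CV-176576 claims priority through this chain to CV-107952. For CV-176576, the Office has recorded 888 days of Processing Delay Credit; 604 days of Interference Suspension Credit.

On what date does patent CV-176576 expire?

February 20, 2022

Earliest priority filing: 20 January 1993.
Base term: 20 January 1993 + 25 years → 20 January 2018.
Processing Delay Credit: +888 days → 26 June 2020.
Interference Suspension Credit: +604 days → 20 February 2022.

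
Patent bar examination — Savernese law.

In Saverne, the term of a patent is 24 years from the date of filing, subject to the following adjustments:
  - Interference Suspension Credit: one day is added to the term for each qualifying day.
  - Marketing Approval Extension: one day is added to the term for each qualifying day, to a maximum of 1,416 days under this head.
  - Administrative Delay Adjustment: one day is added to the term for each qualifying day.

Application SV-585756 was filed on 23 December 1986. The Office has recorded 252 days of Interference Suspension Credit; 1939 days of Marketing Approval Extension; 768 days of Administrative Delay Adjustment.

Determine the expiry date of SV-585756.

August 24, 2017

Base term: filing date + 24 years → 23 December 2010.
Interference Suspension Credit: +252 days → 1 September 2011.
Marketing Approval Extension: 1939 days claimed exceeds the 1416-day cap, so +1416 days → 18 July 2015.
Administrative Delay Adjustment: +768 days → 24 August 2017.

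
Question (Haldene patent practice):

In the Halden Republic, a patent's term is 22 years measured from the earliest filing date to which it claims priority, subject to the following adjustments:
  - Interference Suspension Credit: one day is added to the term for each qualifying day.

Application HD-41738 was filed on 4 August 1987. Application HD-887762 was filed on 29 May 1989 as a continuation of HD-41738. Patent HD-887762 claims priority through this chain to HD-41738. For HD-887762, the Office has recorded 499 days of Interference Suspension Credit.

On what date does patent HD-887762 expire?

2010-12-16

Earliest priority filing: 4 August 1987.
Base term: 4 August 1987 + 22 years → 4 August 2009.
Interference Suspension Credit: +499 days → 16 December 2010.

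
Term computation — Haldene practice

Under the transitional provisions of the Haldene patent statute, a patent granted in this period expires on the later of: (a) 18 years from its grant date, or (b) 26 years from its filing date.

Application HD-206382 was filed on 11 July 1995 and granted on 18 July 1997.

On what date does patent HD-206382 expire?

2021-07-11

(a) grant + 18 years → 18 July 2015.
(b) filing + 26 years → 11 July 2021.
Later of the two: 11 July 2021.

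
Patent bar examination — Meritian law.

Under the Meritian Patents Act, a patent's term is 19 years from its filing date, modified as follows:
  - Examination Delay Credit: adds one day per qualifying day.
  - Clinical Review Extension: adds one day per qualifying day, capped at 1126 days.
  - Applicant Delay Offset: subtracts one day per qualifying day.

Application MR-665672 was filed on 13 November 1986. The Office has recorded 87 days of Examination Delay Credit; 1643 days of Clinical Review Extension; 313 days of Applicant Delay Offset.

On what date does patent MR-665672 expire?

2008-05-01

Base term: filing date + 19 years → 13 November 2005.
Examination Delay Credit: +87 days → 8 February 2006.
Clinical Review Extension: 1643 days claimed exceeds the 1126-day cap, so +1126 days → 10 March 2009.
Applicant Delay Offset: −313 days → 1 May 2008.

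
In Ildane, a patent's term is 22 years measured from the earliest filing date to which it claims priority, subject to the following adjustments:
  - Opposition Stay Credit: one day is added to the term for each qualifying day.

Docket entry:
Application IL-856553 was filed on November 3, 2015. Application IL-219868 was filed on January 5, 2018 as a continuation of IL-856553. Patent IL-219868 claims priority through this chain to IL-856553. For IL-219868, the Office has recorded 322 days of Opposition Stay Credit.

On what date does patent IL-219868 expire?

Earliest priority filing: 3 November 2015.
Base term: 3 November 2015 + 22 years → 3 November 2037.
Opposition Stay Credit: +322 days → 21 September 2038.

September 21, 2038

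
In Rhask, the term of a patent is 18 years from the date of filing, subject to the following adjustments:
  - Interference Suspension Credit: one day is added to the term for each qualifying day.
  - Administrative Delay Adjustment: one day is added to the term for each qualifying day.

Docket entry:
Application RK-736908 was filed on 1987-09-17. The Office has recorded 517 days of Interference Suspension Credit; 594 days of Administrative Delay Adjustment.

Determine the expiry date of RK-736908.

October 2, 2008

Base term: filing date + 18 years → 17 September 2005.
Interference Suspension Credit: +517 days → 16 February 2007.
Administrative Delay Adjustment: +594 days → 2 October 2008.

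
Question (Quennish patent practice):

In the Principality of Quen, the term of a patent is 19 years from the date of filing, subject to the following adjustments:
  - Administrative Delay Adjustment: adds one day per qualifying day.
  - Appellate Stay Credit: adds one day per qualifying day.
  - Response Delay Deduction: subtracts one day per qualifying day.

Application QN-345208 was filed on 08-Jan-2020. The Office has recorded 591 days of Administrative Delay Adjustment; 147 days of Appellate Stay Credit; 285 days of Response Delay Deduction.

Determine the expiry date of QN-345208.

Base term: filing date + 19 years → 8 January 2039.
Administrative Delay Adjustment: +591 days → 21 August 2040.
Appellate Stay Credit: +147 days → 15 January 2041.
Response Delay Deduction: −285 days → 5 April 2040.

April 5, 2040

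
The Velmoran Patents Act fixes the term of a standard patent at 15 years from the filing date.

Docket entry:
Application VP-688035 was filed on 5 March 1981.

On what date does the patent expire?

Filing date + 15 years → 5 March 1996.

March 5, 1996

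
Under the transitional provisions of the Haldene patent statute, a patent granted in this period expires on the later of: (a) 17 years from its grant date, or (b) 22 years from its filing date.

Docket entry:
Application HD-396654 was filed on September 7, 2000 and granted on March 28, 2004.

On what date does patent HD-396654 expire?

2022-09-07

(a) grant + 17 years → 28 March 2021.
(b) filing + 22 years → 7 September 2022.
Later of the two: 7 September 2022.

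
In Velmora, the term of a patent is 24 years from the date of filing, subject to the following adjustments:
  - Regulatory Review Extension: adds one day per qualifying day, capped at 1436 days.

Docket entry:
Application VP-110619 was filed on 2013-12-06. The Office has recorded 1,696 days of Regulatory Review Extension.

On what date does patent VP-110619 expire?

Base term: filing date + 24 years → 6 December 2037.
Regulatory Review Extension: 1696 days claimed exceeds the 1436-day cap, so +1436 days → 11 November 2041.

2041-11-11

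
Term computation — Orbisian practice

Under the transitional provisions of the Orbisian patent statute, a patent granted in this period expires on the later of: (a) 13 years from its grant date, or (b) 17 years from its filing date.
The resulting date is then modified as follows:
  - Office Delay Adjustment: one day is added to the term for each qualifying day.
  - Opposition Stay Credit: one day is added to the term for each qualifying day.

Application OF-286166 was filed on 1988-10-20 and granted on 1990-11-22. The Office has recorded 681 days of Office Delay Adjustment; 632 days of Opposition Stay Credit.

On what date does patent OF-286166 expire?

(a) grant + 13 years → 22 November 2003.
(b) filing + 17 years → 20 October 2005.
Later of the two: 20 October 2005.
Office Delay Adjustment: +681 days → 1 September 2007.
Opposition Stay Credit: +632 days → 25 May 2009.

2009-05-25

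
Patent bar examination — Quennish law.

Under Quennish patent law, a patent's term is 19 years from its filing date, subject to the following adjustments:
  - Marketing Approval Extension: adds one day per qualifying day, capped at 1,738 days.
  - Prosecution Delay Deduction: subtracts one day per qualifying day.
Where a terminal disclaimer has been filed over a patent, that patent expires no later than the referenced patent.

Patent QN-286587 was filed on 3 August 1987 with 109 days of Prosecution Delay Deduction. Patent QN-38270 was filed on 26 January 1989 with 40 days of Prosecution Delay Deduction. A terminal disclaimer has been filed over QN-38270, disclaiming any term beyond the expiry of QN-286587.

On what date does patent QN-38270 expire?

April 16, 2006

Natural term of QN-38270:
  Base: filing + 19 years → 26 January 2008.
  Prosecution Delay Deduction: −40 days → 17 December 2007.
Expiry of referenced patent QN-286587:
  Base: filing + 19 years → 3 August 2006.
  Prosecution Delay Deduction: −109 days → 16 April 2006.
Terminal disclaimer: QN-38270 expires on the earlier of 17 December 2007 and 16 April 2006.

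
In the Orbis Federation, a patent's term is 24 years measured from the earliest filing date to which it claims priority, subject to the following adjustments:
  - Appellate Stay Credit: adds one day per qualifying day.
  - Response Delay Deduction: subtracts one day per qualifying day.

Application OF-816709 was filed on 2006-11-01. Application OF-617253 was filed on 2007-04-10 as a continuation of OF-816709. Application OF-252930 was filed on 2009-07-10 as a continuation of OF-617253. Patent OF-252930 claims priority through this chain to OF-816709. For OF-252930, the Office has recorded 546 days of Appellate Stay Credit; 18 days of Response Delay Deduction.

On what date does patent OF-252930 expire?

April 12, 2032

Earliest priority filing: 1 November 2006.
Base term: 1 November 2006 + 24 years → 1 November 2030.
Appellate Stay Credit: +546 days → 30 April 2032.
Response Delay Deduction: −18 days → 12 April 2032.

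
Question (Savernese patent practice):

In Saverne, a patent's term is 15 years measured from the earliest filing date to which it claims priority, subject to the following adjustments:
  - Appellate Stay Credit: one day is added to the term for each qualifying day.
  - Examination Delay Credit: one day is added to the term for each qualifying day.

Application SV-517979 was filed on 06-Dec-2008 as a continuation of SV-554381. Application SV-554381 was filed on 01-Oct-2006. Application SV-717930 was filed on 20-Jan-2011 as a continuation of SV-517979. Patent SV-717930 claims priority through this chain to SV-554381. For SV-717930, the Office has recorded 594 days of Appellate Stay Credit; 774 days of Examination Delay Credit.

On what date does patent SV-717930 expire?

2025-06-30

Earliest priority filing: 1 October 2006.
Base term: 1 October 2006 + 15 years → 1 October 2021.
Appellate Stay Credit: +594 days → 18 May 2023.
Examination Delay Credit: +774 days → 30 June 2025.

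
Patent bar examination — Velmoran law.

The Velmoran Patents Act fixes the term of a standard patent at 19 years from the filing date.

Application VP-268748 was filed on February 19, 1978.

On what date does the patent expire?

1997-02-19

Filing date + 19 years → 19 February 1997.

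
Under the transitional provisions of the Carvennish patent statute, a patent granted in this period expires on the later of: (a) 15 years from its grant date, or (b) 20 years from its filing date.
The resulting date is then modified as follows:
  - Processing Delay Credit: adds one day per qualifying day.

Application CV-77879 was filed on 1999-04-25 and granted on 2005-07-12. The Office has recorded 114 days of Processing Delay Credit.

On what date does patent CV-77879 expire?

(a) grant + 15 years → 12 July 2020.
(b) filing + 20 years → 25 April 2019.
Later of the two: 12 July 2020.
Processing Delay Credit: +114 days → 3 November 2020.

November 3, 2020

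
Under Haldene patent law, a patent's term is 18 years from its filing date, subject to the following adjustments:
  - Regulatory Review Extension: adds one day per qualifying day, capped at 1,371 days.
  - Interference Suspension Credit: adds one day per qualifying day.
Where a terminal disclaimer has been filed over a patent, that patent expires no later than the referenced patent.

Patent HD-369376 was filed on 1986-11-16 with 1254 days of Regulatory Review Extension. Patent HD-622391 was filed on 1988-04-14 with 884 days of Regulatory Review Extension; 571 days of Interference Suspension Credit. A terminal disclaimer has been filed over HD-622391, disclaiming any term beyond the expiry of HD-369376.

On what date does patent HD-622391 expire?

April 23, 2008

Natural term of HD-622391:
  Base: filing + 18 years → 14 April 2006.
  Regulatory Review Extension: 884 days (within the 1371-day cap) → +884 days → 14 September 2008.
  Interference Suspension Credit: +571 days → 8 April 2010.
Expiry of referenced patent HD-369376:
  Base: filing + 18 years → 16 November 2004.
  Regulatory Review Extension: 1254 days (within the 1371-day cap) → +1254 days → 23 April 2008.
Terminal disclaimer: HD-622391 expires on the earlier of 8 April 2010 and 23 April 2008.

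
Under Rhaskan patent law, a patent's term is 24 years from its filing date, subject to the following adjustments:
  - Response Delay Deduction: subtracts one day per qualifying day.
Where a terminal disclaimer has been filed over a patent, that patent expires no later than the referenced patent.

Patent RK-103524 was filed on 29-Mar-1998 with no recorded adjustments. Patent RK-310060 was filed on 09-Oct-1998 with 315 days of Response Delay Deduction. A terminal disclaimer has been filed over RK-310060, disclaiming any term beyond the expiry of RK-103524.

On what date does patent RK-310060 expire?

2021-11-28

Natural term of RK-310060:
  Base: filing + 24 years → 9 October 2022.
  Response Delay Deduction: −315 days → 28 November 2021.
Expiry of referenced patent RK-103524:
  Base: filing + 24 years → 29 March 2022.
Terminal disclaimer: RK-310060 expires on the earlier of 28 November 2021 and 29 March 2022.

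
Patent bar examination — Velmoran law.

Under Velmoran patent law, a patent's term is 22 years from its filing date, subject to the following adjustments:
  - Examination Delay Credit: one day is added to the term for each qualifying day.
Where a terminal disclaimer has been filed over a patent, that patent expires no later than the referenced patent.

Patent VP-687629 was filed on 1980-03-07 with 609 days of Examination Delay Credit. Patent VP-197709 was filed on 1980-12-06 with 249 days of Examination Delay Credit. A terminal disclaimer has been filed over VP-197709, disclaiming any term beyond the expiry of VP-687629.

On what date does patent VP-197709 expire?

Natural term of VP-197709:
  Base: filing + 22 years → 6 December 2002.
  Examination Delay Credit: +249 days → 12 August 2003.
Expiry of referenced patent VP-687629:
  Base: filing + 22 years → 7 March 2002.
  Examination Delay Credit: +609 days → 6 November 2003.
Terminal disclaimer: VP-197709 expires on the earlier of 12 August 2003 and 6 November 2003.

2003-08-12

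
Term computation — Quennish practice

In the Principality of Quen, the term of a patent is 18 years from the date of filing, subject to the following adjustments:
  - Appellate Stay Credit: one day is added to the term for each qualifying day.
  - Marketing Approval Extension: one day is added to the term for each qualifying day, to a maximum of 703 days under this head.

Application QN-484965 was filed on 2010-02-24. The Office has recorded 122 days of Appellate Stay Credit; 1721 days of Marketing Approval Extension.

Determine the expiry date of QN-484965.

2030-05-29

Base term: filing date + 18 years → 24 February 2028.
Appellate Stay Credit: +122 days → 25 June 2028.
Marketing Approval Extension: 1721 days claimed exceeds the 703-day cap, so +703 days → 29 May 2030.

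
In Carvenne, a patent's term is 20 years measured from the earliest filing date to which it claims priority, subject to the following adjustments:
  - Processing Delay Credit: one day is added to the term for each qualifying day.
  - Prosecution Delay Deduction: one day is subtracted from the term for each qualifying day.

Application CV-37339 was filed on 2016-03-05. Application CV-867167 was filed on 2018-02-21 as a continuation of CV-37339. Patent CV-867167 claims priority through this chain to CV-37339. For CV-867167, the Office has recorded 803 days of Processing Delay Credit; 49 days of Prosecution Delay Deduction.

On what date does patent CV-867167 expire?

Earliest priority filing: 5 March 2016.
Base term: 5 March 2016 + 20 years → 5 March 2036.
Processing Delay Credit: +803 days → 17 May 2038.
Prosecution Delay Deduction: −49 days → 29 March 2038.

March 29, 2038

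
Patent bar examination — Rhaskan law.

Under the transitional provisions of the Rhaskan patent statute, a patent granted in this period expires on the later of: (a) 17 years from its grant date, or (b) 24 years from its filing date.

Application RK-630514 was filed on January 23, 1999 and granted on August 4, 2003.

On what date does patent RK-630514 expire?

(a) grant + 17 years → 4 August 2020.
(b) filing + 24 years → 23 January 2023.
Later of the two: 23 January 2023.

2023-01-23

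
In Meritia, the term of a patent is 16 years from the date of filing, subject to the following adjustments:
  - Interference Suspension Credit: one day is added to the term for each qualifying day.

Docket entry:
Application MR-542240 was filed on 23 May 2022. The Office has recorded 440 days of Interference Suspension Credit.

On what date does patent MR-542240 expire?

Base term: filing date + 16 years → 23 May 2038.
Interference Suspension Credit: +440 days → 6 August 2039.

August 6, 2039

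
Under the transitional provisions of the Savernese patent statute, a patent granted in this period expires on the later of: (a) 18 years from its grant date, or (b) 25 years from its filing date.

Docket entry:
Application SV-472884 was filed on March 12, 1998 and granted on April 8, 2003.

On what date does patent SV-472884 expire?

2023-03-12

(a) grant + 18 years → 8 April 2021.
(b) filing + 25 years → 12 March 2023.
Later of the two: 12 March 2023.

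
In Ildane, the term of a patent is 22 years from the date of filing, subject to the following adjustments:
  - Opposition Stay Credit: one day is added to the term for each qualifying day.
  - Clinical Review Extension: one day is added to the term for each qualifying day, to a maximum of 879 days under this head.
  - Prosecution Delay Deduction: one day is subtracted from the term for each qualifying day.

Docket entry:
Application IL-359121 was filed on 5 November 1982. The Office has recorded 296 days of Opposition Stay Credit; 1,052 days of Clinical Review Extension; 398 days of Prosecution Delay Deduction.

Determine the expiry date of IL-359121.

2006-12-22

Base term: filing date + 22 years → 5 November 2004.
Opposition Stay Credit: +296 days → 28 August 2005.
Clinical Review Extension: 1052 days claimed exceeds the 879-day cap, so +879 days → 24 January 2008.
Prosecution Delay Deduction: −398 days → 22 December 2006.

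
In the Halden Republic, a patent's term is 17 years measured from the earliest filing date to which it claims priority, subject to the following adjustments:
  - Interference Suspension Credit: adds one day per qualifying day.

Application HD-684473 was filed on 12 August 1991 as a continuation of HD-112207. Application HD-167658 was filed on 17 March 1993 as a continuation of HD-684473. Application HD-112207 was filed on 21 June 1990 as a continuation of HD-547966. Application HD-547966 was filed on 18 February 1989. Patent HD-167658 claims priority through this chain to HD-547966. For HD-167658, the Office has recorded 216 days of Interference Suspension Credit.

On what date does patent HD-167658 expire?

Earliest priority filing: 18 February 1989.
Base term: 18 February 1989 + 17 years → 18 February 2006.
Interference Suspension Credit: +216 days → 22 September 2006.

2006-09-22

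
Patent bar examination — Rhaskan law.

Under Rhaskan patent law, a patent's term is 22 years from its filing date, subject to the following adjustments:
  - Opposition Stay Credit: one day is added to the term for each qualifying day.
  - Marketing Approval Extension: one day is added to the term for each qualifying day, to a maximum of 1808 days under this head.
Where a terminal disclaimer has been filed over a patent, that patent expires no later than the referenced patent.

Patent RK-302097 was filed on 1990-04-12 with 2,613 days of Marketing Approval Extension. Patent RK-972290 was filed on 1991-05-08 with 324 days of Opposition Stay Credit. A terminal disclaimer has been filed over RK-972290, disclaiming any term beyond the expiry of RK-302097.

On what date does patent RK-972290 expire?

Natural term of RK-972290:
  Base: filing + 22 years → 8 May 2013.
  Opposition Stay Credit: +324 days → 28 March 2014.
Expiry of referenced patent RK-302097:
  Base: filing + 22 years → 12 April 2012.
  Marketing Approval Extension: 2613 days claimed exceeds the 1808-day cap, so +1808 days → 25 March 2017.
Terminal disclaimer: RK-972290 expires on the earlier of 28 March 2014 and 25 March 2017.

2014-03-28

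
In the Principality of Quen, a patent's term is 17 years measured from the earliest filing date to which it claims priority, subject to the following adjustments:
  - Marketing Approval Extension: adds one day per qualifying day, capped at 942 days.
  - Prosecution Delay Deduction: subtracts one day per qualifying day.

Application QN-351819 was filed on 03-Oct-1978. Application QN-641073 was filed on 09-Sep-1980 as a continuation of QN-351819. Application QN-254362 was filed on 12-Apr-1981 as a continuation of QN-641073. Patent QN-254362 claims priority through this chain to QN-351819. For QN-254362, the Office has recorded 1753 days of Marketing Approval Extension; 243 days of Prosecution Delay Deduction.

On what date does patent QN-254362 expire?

September 1, 1997

Earliest priority filing: 3 October 1978.
Base term: 3 October 1978 + 17 years → 3 October 1995.
Marketing Approval Extension: 1753 days claimed exceeds the 942-day cap, so +942 days → 2 May 1998.
Prosecution Delay Deduction: −243 days → 1 September 1997.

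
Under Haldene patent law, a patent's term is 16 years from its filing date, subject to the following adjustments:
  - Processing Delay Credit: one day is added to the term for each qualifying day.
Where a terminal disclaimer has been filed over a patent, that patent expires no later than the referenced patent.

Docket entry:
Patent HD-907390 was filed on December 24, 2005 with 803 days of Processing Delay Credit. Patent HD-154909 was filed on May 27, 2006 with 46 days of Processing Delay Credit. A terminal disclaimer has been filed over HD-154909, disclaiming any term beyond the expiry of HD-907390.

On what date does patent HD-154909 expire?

2022-07-12

Natural term of HD-154909:
  Base: filing + 16 years → 27 May 2022.
  Processing Delay Credit: +46 days → 12 July 2022.
Expiry of referenced patent HD-907390:
  Base: filing + 16 years → 24 December 2021.
  Processing Delay Credit: +803 days → 6 March 2024.
Terminal disclaimer: HD-154909 expires on the earlier of 12 July 2022 and 6 March 2024.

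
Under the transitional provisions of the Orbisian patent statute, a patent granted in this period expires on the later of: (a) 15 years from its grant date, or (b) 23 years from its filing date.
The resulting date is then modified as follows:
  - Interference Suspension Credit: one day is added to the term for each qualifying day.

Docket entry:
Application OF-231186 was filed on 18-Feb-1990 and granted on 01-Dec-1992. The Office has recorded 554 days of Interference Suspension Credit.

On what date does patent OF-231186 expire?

August 26, 2014

(a) grant + 15 years → 1 December 2007.
(b) filing + 23 years → 18 February 2013.
Later of the two: 18 February 2013.
Interference Suspension Credit: +554 days → 26 August 2014.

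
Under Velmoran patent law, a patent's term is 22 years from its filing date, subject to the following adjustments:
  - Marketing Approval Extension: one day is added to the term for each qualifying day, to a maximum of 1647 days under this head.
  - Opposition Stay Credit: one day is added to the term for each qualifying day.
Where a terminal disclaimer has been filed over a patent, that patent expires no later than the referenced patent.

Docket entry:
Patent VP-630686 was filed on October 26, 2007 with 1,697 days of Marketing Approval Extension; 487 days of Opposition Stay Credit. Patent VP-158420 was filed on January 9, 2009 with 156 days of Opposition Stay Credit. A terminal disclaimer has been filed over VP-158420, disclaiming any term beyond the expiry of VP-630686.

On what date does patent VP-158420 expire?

Natural term of VP-158420:
  Base: filing + 22 years → 9 January 2031.
  Opposition Stay Credit: +156 days → 14 June 2031.
Expiry of referenced patent VP-630686:
  Base: filing + 22 years → 26 October 2029.
  Marketing Approval Extension: 1697 days claimed exceeds the 1647-day cap, so +1647 days → 30 April 2034.
  Opposition Stay Credit: +487 days → 30 August 2035.
Terminal disclaimer: VP-158420 expires on the earlier of 14 June 2031 and 30 August 2035.

2031-06-14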